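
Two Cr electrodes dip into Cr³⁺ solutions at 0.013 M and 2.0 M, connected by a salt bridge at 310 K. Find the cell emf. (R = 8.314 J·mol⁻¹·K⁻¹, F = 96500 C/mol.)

Both half-cells are Cr³⁺/Cr, so E°_cell = 0. The concentrated side is the cathode; the cell reaction moves Cr³⁺ from high to low concentration with n = 3.
Q = [Cr³⁺]_dilute/[Cr³⁺]_conc = 0.013/2.0 = 0.00650.
E = 0 − (RT/nF) ln Q = −((8.314×310)/(3×96500))(-5.036) = 0.0448 V.

0.045 V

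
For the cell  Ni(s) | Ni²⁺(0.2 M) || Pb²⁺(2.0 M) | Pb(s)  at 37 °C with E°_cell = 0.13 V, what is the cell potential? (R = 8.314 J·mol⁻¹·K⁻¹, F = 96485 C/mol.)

0.161 V

Balancing electrons gives n = 2; the reaction quotient is Q = [Ni²⁺]/[Pb²⁺] = 0.100.
E = E° − (RT/nF) ln Q = 0.13 − (8.314×310)/(2×96485) × (-2.303) = 0.130 + 0.031 = 0.161 V.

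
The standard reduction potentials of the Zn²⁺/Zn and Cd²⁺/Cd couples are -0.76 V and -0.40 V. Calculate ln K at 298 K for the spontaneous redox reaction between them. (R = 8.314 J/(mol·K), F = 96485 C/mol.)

ln K = 28.0

E°_cell = -0.40 − (-0.76) = 0.36 V, with n = 2 electrons transferred.
At equilibrium E = 0, so the Nernst equation gives ln K = nFE°/RT = (2)(96485)(0.36)/((8.314)(298)) = 28.04.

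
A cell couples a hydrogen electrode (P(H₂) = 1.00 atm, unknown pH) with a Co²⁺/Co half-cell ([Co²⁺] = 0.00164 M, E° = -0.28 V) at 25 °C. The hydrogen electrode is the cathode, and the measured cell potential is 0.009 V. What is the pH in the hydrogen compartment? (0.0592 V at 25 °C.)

pH = 5.97

E°_cell = 0.28 V and n = 2.
log Q = n(E° − E)/0.0592 = 2×(0.28 − 0.009)/0.0592 = 9.155.
With Q = [Co²⁺]·P(H₂) / [H⁺]^2, solving for [H⁺] gives log[H⁺] = -5.970, so pH = 5.97.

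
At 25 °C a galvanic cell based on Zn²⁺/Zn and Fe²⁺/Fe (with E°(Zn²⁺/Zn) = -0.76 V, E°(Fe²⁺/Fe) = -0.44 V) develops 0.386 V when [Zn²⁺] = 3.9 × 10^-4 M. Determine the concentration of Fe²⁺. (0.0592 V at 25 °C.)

0.066 M

From the Nernst equation, log Q = n(E° − E)/0.0592 = 2(0.32 − 0.386)/0.0592 = -2.230, so Q = 0.00589.
With Q = [Zn²⁺]/[Fe²⁺] and the known concentrations, [Fe²⁺] in the denominator gives [Fe²⁺] = 0.066 M.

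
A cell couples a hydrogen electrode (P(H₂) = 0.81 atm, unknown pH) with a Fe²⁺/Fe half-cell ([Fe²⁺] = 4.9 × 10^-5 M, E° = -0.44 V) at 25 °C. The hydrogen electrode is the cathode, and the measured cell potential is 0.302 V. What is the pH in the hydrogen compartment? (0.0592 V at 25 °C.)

E°_cell = 0.44 V and n = 2.
log Q = n(E° − E)/0.0592 = 2×(0.44 − 0.302)/0.0592 = 4.662.
With Q = [Fe²⁺]·P(H₂) / [H⁺]^2, solving for [H⁺] gives log[H⁺] = -4.532, so pH = 4.53.

pH = 4.53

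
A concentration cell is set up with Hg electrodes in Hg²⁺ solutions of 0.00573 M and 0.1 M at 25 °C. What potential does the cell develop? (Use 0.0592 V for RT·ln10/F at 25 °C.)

Both half-cells are Hg²⁺/Hg, so E°_cell = 0. The concentrated side is the cathode; the cell reaction moves Hg²⁺ from high to low concentration with n = 2.
Q = [Hg²⁺]_dilute/[Hg²⁺]_conc = 0.00573/0.1 = 0.0573.
E = 0 − (0.0592/2) log Q = −(0.0592/2)(-1.242) = 0.0368 V.

0.037 V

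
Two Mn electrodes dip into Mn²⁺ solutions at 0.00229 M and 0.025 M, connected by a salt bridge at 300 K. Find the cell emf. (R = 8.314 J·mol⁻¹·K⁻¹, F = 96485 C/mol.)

0.031 V

Both half-cells are Mn²⁺/Mn, so E°_cell = 0. The concentrated side is the cathode; the cell reaction moves Mn²⁺ from high to low concentration with n = 2.
Q = [Mn²⁺]_dilute/[Mn²⁺]_conc = 0.00229/0.025 = 0.0916.
E = 0 − (RT/nF) ln Q = −((8.314×300)/(2×96485))(-2.390) = 0.0309 V.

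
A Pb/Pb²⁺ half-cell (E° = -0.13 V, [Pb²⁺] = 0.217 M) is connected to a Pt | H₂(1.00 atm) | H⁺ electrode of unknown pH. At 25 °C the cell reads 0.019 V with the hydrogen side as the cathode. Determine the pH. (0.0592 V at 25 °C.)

pH = 2.21

E°_cell = 0.13 V and n = 2.
log Q = n(E° − E)/0.0592 = 2×(0.13 − 0.019)/0.0592 = 3.750.
With Q = [Pb²⁺]·P(H₂) / [H⁺]^2, solving for [H⁺] gives log[H⁺] = -2.207, so pH = 2.21.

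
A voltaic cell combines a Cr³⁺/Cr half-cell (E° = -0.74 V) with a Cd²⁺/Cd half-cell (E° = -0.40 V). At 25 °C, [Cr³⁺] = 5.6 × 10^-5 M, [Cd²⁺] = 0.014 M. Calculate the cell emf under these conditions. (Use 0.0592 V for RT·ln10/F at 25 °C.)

0.369 V

The Cd²⁺/Cd couple has the higher reduction potential and acts as the cathode, so E°_cell = -0.40 − (-0.74) = 0.34 V.
Balancing electrons gives n = 6; the reaction quotient is Q = [Cr³⁺]^2/[Cd²⁺]^3 = 0.00114.
At 25 °C, E = E° − (0.0592/n) log Q = 0.34 − (0.0592/6)(-2.942) = 0.340 + 0.029 = 0.369 V.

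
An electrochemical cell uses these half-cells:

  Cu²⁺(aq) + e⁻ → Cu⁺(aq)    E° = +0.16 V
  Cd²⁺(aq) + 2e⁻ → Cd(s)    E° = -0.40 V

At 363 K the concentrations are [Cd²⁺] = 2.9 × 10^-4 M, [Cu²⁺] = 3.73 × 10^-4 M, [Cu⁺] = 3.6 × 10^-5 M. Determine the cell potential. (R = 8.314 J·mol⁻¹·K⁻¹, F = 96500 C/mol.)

The Cu²⁺/Cu⁺ couple has the higher reduction potential and acts as the cathode, so E°_cell = +0.16 − (-0.40) = 0.56 V.
Balancing electrons gives n = 2; the reaction quotient is Q = [Cd²⁺]·[Cu⁺]^2/[Cu²⁺]^2 = 2.7 × 10^-6.
E = E° − (RT/nF) ln Q = 0.56 − (8.314×363)/(2×96500) × (-12.822) = 0.560 + 0.201 = 0.761 V.

0.761 V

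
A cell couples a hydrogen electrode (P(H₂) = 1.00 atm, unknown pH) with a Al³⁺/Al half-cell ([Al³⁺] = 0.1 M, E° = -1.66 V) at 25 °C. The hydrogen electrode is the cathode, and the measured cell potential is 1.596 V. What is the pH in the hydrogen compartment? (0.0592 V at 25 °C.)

pH = 1.41

E°_cell = 1.66 V and n = 6.
log Q = n(E° − E)/0.0592 = 6×(1.66 − 1.596)/0.0592 = 6.486.
With Q = [Al³⁺]^2·P(H₂)^3 / [H⁺]^6, solving for [H⁺] gives log[H⁺] = -1.414, so pH = 1.41.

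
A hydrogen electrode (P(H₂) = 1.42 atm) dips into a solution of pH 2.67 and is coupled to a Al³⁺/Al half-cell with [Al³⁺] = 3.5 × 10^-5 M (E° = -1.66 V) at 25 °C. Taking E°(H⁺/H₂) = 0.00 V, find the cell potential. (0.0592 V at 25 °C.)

1.59 V

The hydrogen couple is the cathode, so E°_cell = 1.66 V; n = 6.
[H⁺] = 10^(−2.67) = 0.0021 M, and Q = [Al³⁺]^2·P(H₂)^3 / [H⁺]^6 = 3.67 × 10^7.
E = E° − (0.0592/6) log Q = 1.66 − (0.0592/6)(7.565) = 1.585 V.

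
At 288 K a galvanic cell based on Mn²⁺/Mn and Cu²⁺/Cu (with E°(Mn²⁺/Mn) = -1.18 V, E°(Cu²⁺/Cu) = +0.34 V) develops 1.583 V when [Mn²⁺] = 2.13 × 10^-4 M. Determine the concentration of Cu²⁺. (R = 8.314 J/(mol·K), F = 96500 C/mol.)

0.034 M

From the Nernst equation, ln Q = nF(E° − E)/RT = 2×96500×(1.52 − 1.583)/(8.314×288) = -5.078, so Q = 0.00623.
With Q = [Mn²⁺]/[Cu²⁺] and the known concentrations, [Cu²⁺] in the denominator gives [Cu²⁺] = 0.034 M.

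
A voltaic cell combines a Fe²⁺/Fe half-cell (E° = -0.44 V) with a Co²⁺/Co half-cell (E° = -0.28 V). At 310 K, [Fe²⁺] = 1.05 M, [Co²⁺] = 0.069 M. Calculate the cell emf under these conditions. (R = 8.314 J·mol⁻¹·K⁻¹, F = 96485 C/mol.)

The Co²⁺/Co couple has the higher reduction potential and acts as the cathode, so E°_cell = -0.28 − (-0.44) = 0.16 V.
Balancing electrons gives n = 2; the reaction quotient is Q = [Fe²⁺]/[Co²⁺] = 15.2.
E = E° − (RT/nF) ln Q = 0.16 − (8.314×310)/(2×96485) × (2.722) = 0.160 − 0.036 = 0.124 V.

0.124 V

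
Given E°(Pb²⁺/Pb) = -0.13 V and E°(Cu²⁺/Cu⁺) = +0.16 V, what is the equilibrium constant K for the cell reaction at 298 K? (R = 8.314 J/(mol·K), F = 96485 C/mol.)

6.4 × 10^9

E°_cell = +0.16 − (-0.13) = 0.29 V, with n = 2 electrons transferred.
At equilibrium E = 0, so the Nernst equation gives ln K = nFE°/RT = (2)(96485)(0.29)/((8.314)(298)) = 22.59.
K = e^22.59 = 6.4 × 10^9.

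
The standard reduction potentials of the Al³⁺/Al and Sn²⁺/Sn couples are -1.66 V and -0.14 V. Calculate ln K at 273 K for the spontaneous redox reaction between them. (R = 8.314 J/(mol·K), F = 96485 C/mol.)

ln K = 387.7

E°_cell = -0.14 − (-1.66) = 1.52 V, with n = 6 electrons transferred.
At equilibrium E = 0, so the Nernst equation gives ln K = nFE°/RT = (6)(96485)(1.52)/((8.314)(273)) = 387.69.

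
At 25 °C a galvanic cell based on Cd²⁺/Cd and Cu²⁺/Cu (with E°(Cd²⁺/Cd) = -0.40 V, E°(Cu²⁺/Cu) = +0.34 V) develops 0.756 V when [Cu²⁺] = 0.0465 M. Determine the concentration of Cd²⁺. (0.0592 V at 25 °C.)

0.013 M

From the Nernst equation, log Q = n(E° − E)/0.0592 = 2(0.74 − 0.756)/0.0592 = -0.541, so Q = 0.288.
With Q = [Cd²⁺]/[Cu²⁺] and the known concentrations, [Cd²⁺] in the numerator gives [Cd²⁺] = 0.013 M.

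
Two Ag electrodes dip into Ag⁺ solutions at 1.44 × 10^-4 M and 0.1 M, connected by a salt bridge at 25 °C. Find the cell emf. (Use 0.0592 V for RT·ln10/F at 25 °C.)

Both half-cells are Ag⁺/Ag, so E°_cell = 0. The concentrated side is the cathode; the cell reaction moves Ag⁺ from high to low concentration with n = 1.
Q = [Ag⁺]_dilute/[Ag⁺]_conc = 1.44 × 10^-4/0.1 = 0.00144.
E = 0 − (0.0592/1) log Q = −(0.0592/1)(-2.842) = 0.1682 V.

0.17 V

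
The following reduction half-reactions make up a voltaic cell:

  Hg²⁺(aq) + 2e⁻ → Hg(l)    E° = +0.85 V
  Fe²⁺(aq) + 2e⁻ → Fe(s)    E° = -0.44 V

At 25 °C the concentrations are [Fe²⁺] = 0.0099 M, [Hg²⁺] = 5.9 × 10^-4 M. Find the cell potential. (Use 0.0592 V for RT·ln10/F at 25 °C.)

1.25 V

The Hg²⁺/Hg couple has the higher reduction potential and acts as the cathode, so E°_cell = +0.85 − (-0.44) = 1.29 V.
Balancing electrons gives n = 2; the reaction quotient is Q = [Fe²⁺]/[Hg²⁺] = 16.8.
At 25 °C, E = E° − (0.0592/n) log Q = 1.29 − (0.0592/2)(1.225) = 1.290 − 0.036 = 1.254 V.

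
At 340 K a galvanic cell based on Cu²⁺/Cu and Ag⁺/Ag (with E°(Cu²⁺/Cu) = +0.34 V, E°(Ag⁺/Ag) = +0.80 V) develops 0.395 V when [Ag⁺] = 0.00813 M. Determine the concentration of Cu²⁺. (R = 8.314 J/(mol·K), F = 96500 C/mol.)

0.0056 M

From the Nernst equation, ln Q = nF(E° − E)/RT = 2×96500×(0.46 − 0.395)/(8.314×340) = 4.438, so Q = 84.6.
With Q = [Cu²⁺]/[Ag⁺]^2 and the known concentrations, [Cu²⁺] in the numerator gives [Cu²⁺] = 0.0056 M.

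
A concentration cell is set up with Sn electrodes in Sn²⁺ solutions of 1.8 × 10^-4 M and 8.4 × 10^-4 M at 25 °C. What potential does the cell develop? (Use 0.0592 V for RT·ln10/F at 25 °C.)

0.020 V

Both half-cells are Sn²⁺/Sn, so E°_cell = 0. The concentrated side is the cathode; the cell reaction moves Sn²⁺ from high to low concentration with n = 2.
Q = [Sn²⁺]_dilute/[Sn²⁺]_conc = 1.8 × 10^-4/8.4 × 10^-4 = 0.214.
E = 0 − (0.0592/2) log Q = −(0.0592/2)(-0.669) = 0.0198 V.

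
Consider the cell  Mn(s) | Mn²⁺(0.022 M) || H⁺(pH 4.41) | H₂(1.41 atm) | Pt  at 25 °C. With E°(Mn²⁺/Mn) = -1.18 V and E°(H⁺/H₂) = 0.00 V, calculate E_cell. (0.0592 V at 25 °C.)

0.96 V

The hydrogen couple is the cathode, so E°_cell = 1.18 V; n = 2.
[H⁺] = 10^(−4.41) = 3.9 × 10^-5 M, and Q = [Mn²⁺]·P(H₂) / [H⁺]^2 = 2.05 × 10^7.
E = E° − (0.0592/2) log Q = 1.18 − (0.0592/2)(7.312) = 0.964 V.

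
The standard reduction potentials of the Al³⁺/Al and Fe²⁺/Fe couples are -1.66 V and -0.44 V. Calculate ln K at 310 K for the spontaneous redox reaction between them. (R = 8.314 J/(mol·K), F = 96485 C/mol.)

ln K = 274.0

E°_cell = -0.44 − (-1.66) = 1.22 V, with n = 6 electrons transferred.
At equilibrium E = 0, so the Nernst equation gives ln K = nFE°/RT = (6)(96485)(1.22)/((8.314)(310)) = 274.03.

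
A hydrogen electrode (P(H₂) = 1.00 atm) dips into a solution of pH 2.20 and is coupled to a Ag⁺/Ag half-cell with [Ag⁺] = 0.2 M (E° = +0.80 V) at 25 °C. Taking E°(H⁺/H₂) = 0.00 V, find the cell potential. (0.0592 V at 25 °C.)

0.89 V

The Ag⁺/Ag couple is the cathode, so E°_cell = 0.80 V; n = 2.
[H⁺] = 10^(−2.20) = 0.0063 M, and Q = [H⁺]^2 / ([Ag⁺]^2·P(H₂)) = 9.95 × 10^-4.
E = E° − (0.0592/2) log Q = 0.80 − (0.0592/2)(-3.002) = 0.889 V.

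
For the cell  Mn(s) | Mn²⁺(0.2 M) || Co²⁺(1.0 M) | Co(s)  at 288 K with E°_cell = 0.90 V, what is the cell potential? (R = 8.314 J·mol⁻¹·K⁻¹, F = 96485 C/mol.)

Balancing electrons gives n = 2; the reaction quotient is Q = [Mn²⁺]/[Co²⁺] = 0.200.
E = E° − (RT/nF) ln Q = 0.90 − (8.314×288)/(2×96485) × (-1.609) = 0.900 + 0.020 = 0.920 V.

0.920 V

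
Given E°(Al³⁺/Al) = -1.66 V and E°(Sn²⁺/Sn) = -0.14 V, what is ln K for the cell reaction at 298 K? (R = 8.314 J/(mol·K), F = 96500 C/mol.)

ln K = 355.2

E°_cell = -0.14 − (-1.66) = 1.52 V, with n = 6 electrons transferred.
At equilibrium E = 0, so the Nernst equation gives ln K = nFE°/RT = (6)(96500)(1.52)/((8.314)(298)) = 355.22.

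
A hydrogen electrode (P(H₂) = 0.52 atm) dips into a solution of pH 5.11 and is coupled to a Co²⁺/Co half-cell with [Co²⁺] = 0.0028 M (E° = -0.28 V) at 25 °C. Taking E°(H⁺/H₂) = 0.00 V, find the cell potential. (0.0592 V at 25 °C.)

The hydrogen couple is the cathode, so E°_cell = 0.28 V; n = 2.
[H⁺] = 10^(−5.11) = 7.8 × 10^-6 M, and Q = [Co²⁺]·P(H₂) / [H⁺]^2 = 2.42 × 10^7.
E = E° − (0.0592/2) log Q = 0.28 − (0.0592/2)(7.383) = 0.061 V.

0.061 V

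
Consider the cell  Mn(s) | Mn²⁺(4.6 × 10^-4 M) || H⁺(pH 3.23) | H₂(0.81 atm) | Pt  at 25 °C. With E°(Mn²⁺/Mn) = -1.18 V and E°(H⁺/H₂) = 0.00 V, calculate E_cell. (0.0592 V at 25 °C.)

1.09 V

The hydrogen couple is the cathode, so E°_cell = 1.18 V; n = 2.
[H⁺] = 10^(−3.23) = 5.9 × 10^-4 M, and Q = [Mn²⁺]·P(H₂) / [H⁺]^2 = 1070.
E = E° − (0.0592/2) log Q = 1.18 − (0.0592/2)(3.031) = 1.090 V.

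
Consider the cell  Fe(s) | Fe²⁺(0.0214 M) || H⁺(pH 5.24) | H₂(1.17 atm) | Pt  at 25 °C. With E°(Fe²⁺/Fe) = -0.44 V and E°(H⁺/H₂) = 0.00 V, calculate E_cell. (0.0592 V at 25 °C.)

The hydrogen couple is the cathode, so E°_cell = 0.44 V; n = 2.
[H⁺] = 10^(−5.24) = 5.8 × 10^-6 M, and Q = [Fe²⁺]·P(H₂) / [H⁺]^2 = 7.56 × 10^8.
E = E° − (0.0592/2) log Q = 0.44 − (0.0592/2)(8.879) = 0.177 V.

0.18 V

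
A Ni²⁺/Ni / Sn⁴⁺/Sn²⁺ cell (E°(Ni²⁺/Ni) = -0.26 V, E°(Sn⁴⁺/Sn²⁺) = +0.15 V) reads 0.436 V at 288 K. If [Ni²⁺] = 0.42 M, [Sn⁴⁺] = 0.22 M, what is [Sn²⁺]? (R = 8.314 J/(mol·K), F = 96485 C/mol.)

From the Nernst equation, ln Q = nF(E° − E)/RT = 2×96485×(0.41 − 0.436)/(8.314×288) = -2.095, so Q = 0.123.
With Q = [Ni²⁺]·[Sn²⁺]/[Sn⁴⁺] and the known concentrations, [Sn²⁺] in the numerator gives [Sn²⁺] = 0.064 M.

0.064 M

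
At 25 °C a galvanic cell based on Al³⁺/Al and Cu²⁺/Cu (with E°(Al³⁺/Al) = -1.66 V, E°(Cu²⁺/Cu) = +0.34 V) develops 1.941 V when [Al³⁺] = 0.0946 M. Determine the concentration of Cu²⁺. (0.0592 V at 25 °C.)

From the Nernst equation, log Q = n(E° − E)/0.0592 = 6(2.00 − 1.941)/0.0592 = 5.980, so Q = 9.54 × 10^5.
With Q = [Al³⁺]^2/[Cu²⁺]^3 and the known concentrations, [Cu²⁺]^3 in the denominator gives [Cu²⁺] = 0.0021 M.

0.0021 M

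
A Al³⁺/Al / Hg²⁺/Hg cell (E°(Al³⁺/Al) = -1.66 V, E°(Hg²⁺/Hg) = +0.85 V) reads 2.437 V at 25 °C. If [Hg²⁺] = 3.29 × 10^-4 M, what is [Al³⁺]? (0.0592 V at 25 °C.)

0.03 M

From the Nernst equation, log Q = n(E° − E)/0.0592 = 6(2.51 − 2.437)/0.0592 = 7.399, so Q = 2.5 × 10^7.
With Q = [Al³⁺]^2/[Hg²⁺]^3 and the known concentrations, [Al³⁺]^2 in the numerator gives [Al³⁺] = 0.03 M.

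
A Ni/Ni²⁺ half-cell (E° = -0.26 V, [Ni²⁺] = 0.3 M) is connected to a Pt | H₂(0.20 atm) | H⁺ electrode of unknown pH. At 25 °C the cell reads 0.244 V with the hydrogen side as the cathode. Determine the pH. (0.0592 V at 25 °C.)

E°_cell = 0.26 V and n = 2.
log Q = n(E° − E)/0.0592 = 2×(0.26 − 0.244)/0.0592 = 0.541.
With Q = [Ni²⁺]·P(H₂) / [H⁺]^2, solving for [H⁺] gives log[H⁺] = -0.881, so pH = 0.88.

pH = 0.88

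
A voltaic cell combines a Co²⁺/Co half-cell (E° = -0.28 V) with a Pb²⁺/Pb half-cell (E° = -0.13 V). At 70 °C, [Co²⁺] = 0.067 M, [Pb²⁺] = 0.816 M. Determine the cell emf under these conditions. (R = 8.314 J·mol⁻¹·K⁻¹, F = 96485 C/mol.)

The Pb²⁺/Pb couple has the higher reduction potential and acts as the cathode, so E°_cell = -0.13 − (-0.28) = 0.15 V.
Balancing electrons gives n = 2; the reaction quotient is Q = [Co²⁺]/[Pb²⁺] = 0.0821.
E = E° − (RT/nF) ln Q = 0.15 − (8.314×343)/(2×96485) × (-2.500) = 0.150 + 0.037 = 0.187 V.

0.187 V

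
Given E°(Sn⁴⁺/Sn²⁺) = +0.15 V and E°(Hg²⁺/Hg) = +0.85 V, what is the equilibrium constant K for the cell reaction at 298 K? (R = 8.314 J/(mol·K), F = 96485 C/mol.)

E°_cell = +0.85 − (+0.15) = 0.70 V, with n = 2 electrons transferred.
At equilibrium E = 0, so the Nernst equation gives ln K = nFE°/RT = (2)(96485)(0.70)/((8.314)(298)) = 54.52.
K = e^54.52 = 4.8 × 10^23.

4.8 × 10^23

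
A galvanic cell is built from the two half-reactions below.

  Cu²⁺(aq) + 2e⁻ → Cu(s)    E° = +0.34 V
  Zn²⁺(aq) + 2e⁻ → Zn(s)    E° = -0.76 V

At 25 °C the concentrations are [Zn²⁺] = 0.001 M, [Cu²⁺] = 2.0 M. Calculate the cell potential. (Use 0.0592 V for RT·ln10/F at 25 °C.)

The Cu²⁺/Cu couple has the higher reduction potential and acts as the cathode, so E°_cell = +0.34 − (-0.76) = 1.10 V.
Balancing electrons gives n = 2; the reaction quotient is Q = [Zn²⁺]/[Cu²⁺] = 5 × 10^-4.
At 25 °C, E = E° − (0.0592/n) log Q = 1.10 − (0.0592/2)(-3.301) = 1.100 + 0.098 = 1.198 V.

1.20 V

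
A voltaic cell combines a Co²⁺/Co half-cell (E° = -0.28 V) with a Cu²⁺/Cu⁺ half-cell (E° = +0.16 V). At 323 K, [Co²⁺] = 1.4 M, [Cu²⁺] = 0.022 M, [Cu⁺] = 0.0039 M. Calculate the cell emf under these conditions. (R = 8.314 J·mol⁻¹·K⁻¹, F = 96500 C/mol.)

0.483 V

The Cu²⁺/Cu⁺ couple has the higher reduction potential and acts as the cathode, so E°_cell = +0.16 − (-0.28) = 0.44 V.
Balancing electrons gives n = 2; the reaction quotient is Q = [Co²⁺]·[Cu⁺]^2/[Cu²⁺]^2 = 0.0440.
E = E° − (RT/nF) ln Q = 0.44 − (8.314×323)/(2×96500) × (-3.124) = 0.440 + 0.043 = 0.483 V.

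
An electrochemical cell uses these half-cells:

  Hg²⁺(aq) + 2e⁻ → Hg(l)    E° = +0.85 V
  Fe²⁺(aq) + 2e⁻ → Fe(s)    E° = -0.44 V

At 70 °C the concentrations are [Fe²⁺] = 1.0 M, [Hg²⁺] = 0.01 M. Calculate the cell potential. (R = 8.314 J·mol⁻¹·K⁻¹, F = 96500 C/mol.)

1.22 V

The Hg²⁺/Hg couple has the higher reduction potential and acts as the cathode, so E°_cell = +0.85 − (-0.44) = 1.29 V.
Balancing electrons gives n = 2; the reaction quotient is Q = [Fe²⁺]/[Hg²⁺] = 100.
E = E° − (RT/nF) ln Q = 1.29 − (8.314×343)/(2×96500) × (4.605) = 1.290 − 0.068 = 1.222 V.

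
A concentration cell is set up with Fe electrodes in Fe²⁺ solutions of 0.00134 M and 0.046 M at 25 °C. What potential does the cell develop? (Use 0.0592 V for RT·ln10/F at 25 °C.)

Both half-cells are Fe²⁺/Fe, so E°_cell = 0. The concentrated side is the cathode; the cell reaction moves Fe²⁺ from high to low concentration with n = 2.
Q = [Fe²⁺]_dilute/[Fe²⁺]_conc = 0.00134/0.046 = 0.0291.
E = 0 − (0.0592/2) log Q = −(0.0592/2)(-1.536) = 0.0455 V.

0.045 V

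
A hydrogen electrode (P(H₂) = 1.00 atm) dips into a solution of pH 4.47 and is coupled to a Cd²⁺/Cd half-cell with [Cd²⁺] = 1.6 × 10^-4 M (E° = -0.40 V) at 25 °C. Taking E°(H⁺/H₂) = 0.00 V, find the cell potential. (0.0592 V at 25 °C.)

The hydrogen couple is the cathode, so E°_cell = 0.40 V; n = 2.
[H⁺] = 10^(−4.47) = 3.4 × 10^-5 M, and Q = [Cd²⁺]·P(H₂) / [H⁺]^2 = 1.39 × 10^5.
E = E° − (0.0592/2) log Q = 0.40 − (0.0592/2)(5.144) = 0.248 V.

0.25 V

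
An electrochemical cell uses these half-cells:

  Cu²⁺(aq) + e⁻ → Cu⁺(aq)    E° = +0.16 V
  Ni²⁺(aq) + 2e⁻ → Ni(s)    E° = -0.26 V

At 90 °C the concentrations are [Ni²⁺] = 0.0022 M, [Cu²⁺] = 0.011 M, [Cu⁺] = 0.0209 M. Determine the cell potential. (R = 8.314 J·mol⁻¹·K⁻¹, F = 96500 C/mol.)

The Cu²⁺/Cu⁺ couple has the higher reduction potential and acts as the cathode, so E°_cell = +0.16 − (-0.26) = 0.42 V.
Balancing electrons gives n = 2; the reaction quotient is Q = [Ni²⁺]·[Cu⁺]^2/[Cu²⁺]^2 = 0.00794.
E = E° − (RT/nF) ln Q = 0.42 − (8.314×363)/(2×96500) × (-4.836) = 0.420 + 0.076 = 0.496 V.

0.496 V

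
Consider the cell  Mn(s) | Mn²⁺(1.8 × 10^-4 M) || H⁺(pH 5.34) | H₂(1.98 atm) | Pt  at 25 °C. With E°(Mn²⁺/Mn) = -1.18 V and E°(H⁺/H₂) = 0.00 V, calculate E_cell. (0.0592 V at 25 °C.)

The hydrogen couple is the cathode, so E°_cell = 1.18 V; n = 2.
[H⁺] = 10^(−5.34) = 4.6 × 10^-6 M, and Q = [Mn²⁺]·P(H₂) / [H⁺]^2 = 1.71 × 10^7.
E = E° − (0.0592/2) log Q = 1.18 − (0.0592/2)(7.232) = 0.966 V.

0.97 V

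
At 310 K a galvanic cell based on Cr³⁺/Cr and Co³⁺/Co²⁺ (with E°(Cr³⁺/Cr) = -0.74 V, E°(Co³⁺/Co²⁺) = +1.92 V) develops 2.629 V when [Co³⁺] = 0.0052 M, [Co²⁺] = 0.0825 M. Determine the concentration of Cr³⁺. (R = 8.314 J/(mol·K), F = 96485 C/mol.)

0.0081 M

From the Nernst equation, ln Q = nF(E° − E)/RT = 3×96485×(2.66 − 2.629)/(8.314×310) = 3.482, so Q = 32.5.
With Q = [Cr³⁺]·[Co²⁺]^3/[Co³⁺]^3 and the known concentrations, [Cr³⁺] in the numerator gives [Cr³⁺] = 0.0081 M.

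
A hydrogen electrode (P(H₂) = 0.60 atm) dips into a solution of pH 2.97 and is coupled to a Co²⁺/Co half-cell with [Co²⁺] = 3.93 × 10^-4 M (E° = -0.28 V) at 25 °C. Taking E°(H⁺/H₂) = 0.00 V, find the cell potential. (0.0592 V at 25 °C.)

0.21 V

The hydrogen couple is the cathode, so E°_cell = 0.28 V; n = 2.
[H⁺] = 10^(−2.97) = 0.0011 M, and Q = [Co²⁺]·P(H₂) / [H⁺]^2 = 205.
E = E° − (0.0592/2) log Q = 0.28 − (0.0592/2)(2.313) = 0.212 V.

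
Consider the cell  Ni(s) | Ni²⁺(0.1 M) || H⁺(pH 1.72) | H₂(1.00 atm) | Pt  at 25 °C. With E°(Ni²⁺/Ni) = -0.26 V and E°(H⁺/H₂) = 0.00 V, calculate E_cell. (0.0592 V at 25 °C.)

0.19 V

The hydrogen couple is the cathode, so E°_cell = 0.26 V; n = 2.
[H⁺] = 10^(−1.72) = 0.019 M, and Q = [Ni²⁺]·P(H₂) / [H⁺]^2 = 275.
E = E° − (0.0592/2) log Q = 0.26 − (0.0592/2)(2.440) = 0.188 V.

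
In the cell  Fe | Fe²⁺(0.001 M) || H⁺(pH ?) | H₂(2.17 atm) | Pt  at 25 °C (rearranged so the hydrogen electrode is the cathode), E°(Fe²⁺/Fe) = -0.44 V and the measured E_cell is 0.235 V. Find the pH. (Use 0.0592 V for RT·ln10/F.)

E°_cell = 0.44 V and n = 2.
log Q = n(E° − E)/0.0592 = 2×(0.44 − 0.235)/0.0592 = 6.926.
With Q = [Fe²⁺]·P(H₂) / [H⁺]^2, solving for [H⁺] gives log[H⁺] = -4.795, so pH = 4.79.

pH = 4.79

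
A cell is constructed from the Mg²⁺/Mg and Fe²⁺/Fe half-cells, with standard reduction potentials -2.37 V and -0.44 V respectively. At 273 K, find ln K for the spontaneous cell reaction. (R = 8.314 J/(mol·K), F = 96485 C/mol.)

E°_cell = -0.44 − (-2.37) = 1.93 V, with n = 2 electrons transferred.
At equilibrium E = 0, so the Nernst equation gives ln K = nFE°/RT = (2)(96485)(1.93)/((8.314)(273)) = 164.09.

ln K = 164.1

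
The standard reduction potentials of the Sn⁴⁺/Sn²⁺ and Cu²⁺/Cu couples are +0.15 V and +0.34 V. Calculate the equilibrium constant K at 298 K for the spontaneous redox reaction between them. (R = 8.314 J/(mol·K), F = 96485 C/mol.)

E°_cell = +0.34 − (+0.15) = 0.19 V, with n = 2 electrons transferred.
At equilibrium E = 0, so the Nernst equation gives ln K = nFE°/RT = (2)(96485)(0.19)/((8.314)(298)) = 14.80.
K = e^14.80 = 2.7 × 10^6.

2.7 × 10^6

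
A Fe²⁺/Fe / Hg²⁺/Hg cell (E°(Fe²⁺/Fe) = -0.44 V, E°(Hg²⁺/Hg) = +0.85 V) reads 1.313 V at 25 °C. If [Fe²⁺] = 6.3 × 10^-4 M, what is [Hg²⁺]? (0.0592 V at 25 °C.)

0.0038 M

From the Nernst equation, log Q = n(E° − E)/0.0592 = 2(1.29 − 1.313)/0.0592 = -0.777, so Q = 0.167.
With Q = [Fe²⁺]/[Hg²⁺] and the known concentrations, [Hg²⁺] in the denominator gives [Hg²⁺] = 0.0038 M.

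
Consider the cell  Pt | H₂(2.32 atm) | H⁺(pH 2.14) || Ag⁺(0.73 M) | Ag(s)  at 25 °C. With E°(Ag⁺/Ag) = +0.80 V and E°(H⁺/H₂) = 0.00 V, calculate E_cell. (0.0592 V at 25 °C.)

The Ag⁺/Ag couple is the cathode, so E°_cell = 0.80 V; n = 2.
[H⁺] = 10^(−2.14) = 0.0072 M, and Q = [H⁺]^2 / ([Ag⁺]^2·P(H₂)) = 4.24 × 10^-5.
E = E° − (0.0592/2) log Q = 0.80 − (0.0592/2)(-4.372) = 0.929 V.

0.93 V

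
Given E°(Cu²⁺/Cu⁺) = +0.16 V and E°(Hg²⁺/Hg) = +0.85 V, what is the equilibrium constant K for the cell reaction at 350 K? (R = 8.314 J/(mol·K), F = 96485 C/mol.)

7.5 × 10^19

E°_cell = +0.85 − (+0.16) = 0.69 V, with n = 2 electrons transferred.
At equilibrium E = 0, so the Nernst equation gives ln K = nFE°/RT = (2)(96485)(0.69)/((8.314)(350)) = 45.76.
K = e^45.76 = 7.5 × 10^19.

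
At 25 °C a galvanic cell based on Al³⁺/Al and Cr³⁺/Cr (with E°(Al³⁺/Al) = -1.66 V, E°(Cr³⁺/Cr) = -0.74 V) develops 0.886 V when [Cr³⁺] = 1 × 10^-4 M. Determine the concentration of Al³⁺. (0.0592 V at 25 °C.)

0.0053 M

From the Nernst equation, log Q = n(E° − E)/0.0592 = 3(0.92 − 0.886)/0.0592 = 1.723, so Q = 52.8.
With Q = [Al³⁺]/[Cr³⁺] and the known concentrations, [Al³⁺] in the numerator gives [Al³⁺] = 0.0053 M.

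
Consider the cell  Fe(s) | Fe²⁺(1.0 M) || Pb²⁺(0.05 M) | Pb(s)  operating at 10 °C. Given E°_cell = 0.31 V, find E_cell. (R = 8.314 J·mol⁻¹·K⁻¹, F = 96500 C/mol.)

0.273 V

Balancing electrons gives n = 2; the reaction quotient is Q = [Fe²⁺]/[Pb²⁺] = 20.0.
E = E° − (RT/nF) ln Q = 0.31 − (8.314×283)/(2×96500) × (2.996) = 0.310 − 0.037 = 0.273 V.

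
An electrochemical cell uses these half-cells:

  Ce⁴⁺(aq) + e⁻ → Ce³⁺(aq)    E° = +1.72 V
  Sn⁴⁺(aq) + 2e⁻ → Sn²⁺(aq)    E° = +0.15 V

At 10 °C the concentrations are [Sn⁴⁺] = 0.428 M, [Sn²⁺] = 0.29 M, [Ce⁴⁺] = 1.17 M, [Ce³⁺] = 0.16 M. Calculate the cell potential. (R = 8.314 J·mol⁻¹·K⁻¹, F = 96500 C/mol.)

1.61 V

The Ce⁴⁺/Ce³⁺ couple has the higher reduction potential and acts as the cathode, so E°_cell = +1.72 − (+0.15) = 1.57 V.
Balancing electrons gives n = 2; the reaction quotient is Q = [Sn⁴⁺]·[Ce³⁺]^2/([Sn²⁺]·[Ce⁴⁺]^2) = 0.0276.
E = E° − (RT/nF) ln Q = 1.57 − (8.314×283)/(2×96500) × (-3.590) = 1.570 + 0.044 = 1.614 V.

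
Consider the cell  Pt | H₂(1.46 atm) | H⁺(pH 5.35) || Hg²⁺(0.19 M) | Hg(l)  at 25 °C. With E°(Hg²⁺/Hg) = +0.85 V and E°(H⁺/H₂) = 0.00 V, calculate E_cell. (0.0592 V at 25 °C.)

1.15 V

The Hg²⁺/Hg couple is the cathode, so E°_cell = 0.85 V; n = 2.
[H⁺] = 10^(−5.35) = 4.5 × 10^-6 M, and Q = [H⁺]^2 / ([Hg²⁺]·P(H₂)) = 7.19 × 10^-11.
E = E° − (0.0592/2) log Q = 0.85 − (0.0592/2)(-10.143) = 1.150 V.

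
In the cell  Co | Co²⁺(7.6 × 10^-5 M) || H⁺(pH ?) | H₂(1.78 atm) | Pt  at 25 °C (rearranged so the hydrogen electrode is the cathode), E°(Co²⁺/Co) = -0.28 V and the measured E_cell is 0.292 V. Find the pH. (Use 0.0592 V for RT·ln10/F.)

E°_cell = 0.28 V and n = 2.
log Q = n(E° − E)/0.0592 = 2×(0.28 − 0.292)/0.0592 = -0.405.
With Q = [Co²⁺]·P(H₂) / [H⁺]^2, solving for [H⁺] gives log[H⁺] = -1.732, so pH = 1.73.

pH = 1.73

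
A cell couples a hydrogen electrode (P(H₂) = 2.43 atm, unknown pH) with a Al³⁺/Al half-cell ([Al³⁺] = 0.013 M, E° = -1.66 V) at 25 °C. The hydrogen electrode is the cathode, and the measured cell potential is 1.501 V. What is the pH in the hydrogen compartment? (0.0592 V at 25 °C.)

E°_cell = 1.66 V and n = 6.
log Q = n(E° − E)/0.0592 = 6×(1.66 − 1.501)/0.0592 = 16.115.
With Q = [Al³⁺]^2·P(H₂)^3 / [H⁺]^6, solving for [H⁺] gives log[H⁺] = -3.122, so pH = 3.12.

pH = 3.12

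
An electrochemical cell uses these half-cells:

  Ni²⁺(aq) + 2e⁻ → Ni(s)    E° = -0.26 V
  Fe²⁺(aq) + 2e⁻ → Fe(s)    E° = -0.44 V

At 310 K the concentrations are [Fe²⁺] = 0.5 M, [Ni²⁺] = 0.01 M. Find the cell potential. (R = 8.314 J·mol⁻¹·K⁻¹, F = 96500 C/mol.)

0.128 V

The Ni²⁺/Ni couple has the higher reduction potential and acts as the cathode, so E°_cell = -0.26 − (-0.44) = 0.18 V.
Balancing electrons gives n = 2; the reaction quotient is Q = [Fe²⁺]/[Ni²⁺] = 50.0.
E = E° − (RT/nF) ln Q = 0.18 − (8.314×310)/(2×96500) × (3.912) = 0.180 − 0.052 = 0.128 V.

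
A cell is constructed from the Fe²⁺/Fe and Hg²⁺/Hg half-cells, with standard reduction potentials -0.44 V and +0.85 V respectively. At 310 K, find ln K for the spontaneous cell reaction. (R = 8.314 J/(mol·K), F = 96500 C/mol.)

ln K = 96.6

E°_cell = +0.85 − (-0.44) = 1.29 V, with n = 2 electrons transferred.
At equilibrium E = 0, so the Nernst equation gives ln K = nFE°/RT = (2)(96500)(1.29)/((8.314)(310)) = 96.60.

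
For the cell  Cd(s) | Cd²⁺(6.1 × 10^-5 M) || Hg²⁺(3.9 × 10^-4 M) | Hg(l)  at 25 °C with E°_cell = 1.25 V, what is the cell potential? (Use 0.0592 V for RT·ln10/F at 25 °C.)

1.27 V

Balancing electrons gives n = 2; the reaction quotient is Q = [Cd²⁺]/[Hg²⁺] = 0.156.
At 25 °C, E = E° − (0.0592/n) log Q = 1.25 − (0.0592/2)(-0.806) = 1.250 + 0.024 = 1.274 V.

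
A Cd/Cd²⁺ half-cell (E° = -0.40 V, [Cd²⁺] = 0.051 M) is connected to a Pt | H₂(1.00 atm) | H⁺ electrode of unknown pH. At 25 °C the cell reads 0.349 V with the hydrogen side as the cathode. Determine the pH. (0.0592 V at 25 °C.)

E°_cell = 0.40 V and n = 2.
log Q = n(E° − E)/0.0592 = 2×(0.40 − 0.349)/0.0592 = 1.723.
With Q = [Cd²⁺]·P(H₂) / [H⁺]^2, solving for [H⁺] gives log[H⁺] = -1.508, so pH = 1.51.

pH = 1.51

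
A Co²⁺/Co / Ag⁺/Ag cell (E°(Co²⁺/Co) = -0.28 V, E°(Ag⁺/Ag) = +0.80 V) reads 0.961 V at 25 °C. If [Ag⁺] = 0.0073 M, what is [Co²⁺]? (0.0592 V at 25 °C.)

From the Nernst equation, log Q = n(E° − E)/0.0592 = 2(1.08 − 0.961)/0.0592 = 4.020, so Q = 1.05 × 10^4.
With Q = [Co²⁺]/[Ag⁺]^2 and the known concentrations, [Co²⁺] in the numerator gives [Co²⁺] = 0.56 M.

0.56 M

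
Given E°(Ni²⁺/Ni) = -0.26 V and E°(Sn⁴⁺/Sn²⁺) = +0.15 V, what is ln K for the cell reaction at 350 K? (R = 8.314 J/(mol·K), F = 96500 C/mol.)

ln K = 27.2

E°_cell = +0.15 − (-0.26) = 0.41 V, with n = 2 electrons transferred.
At equilibrium E = 0, so the Nernst equation gives ln K = nFE°/RT = (2)(96500)(0.41)/((8.314)(350)) = 27.19.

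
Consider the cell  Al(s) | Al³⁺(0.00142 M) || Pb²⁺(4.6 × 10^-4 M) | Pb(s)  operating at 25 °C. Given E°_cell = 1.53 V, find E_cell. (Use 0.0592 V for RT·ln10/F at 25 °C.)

1.49 V

Balancing electrons gives n = 6; the reaction quotient is Q = [Al³⁺]^2/[Pb²⁺]^3 = 2.07 × 10^4.
At 25 °C, E = E° − (0.0592/n) log Q = 1.53 − (0.0592/6)(4.316) = 1.530 − 0.043 = 1.487 V.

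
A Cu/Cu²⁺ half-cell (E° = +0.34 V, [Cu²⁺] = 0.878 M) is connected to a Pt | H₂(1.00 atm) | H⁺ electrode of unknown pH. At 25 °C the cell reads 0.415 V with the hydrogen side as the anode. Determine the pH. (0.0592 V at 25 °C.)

E°_cell = 0.34 V and n = 2.
log Q = n(E° − E)/0.0592 = 2×(0.34 − 0.415)/0.0592 = -2.534.
With Q = [H⁺]^2 / ([Cu²⁺]·P(H₂)), solving for [H⁺] gives log[H⁺] = -1.295, so pH = 1.30.

pH = 1.30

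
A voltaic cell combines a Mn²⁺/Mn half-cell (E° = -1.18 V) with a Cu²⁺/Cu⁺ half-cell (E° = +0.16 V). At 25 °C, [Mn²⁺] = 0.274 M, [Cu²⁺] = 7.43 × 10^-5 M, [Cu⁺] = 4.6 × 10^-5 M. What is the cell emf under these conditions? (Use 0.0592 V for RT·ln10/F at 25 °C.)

1.37 V

The Cu²⁺/Cu⁺ couple has the higher reduction potential and acts as the cathode, so E°_cell = +0.16 − (-1.18) = 1.34 V.
Balancing electrons gives n = 2; the reaction quotient is Q = [Mn²⁺]·[Cu⁺]^2/[Cu²⁺]^2 = 0.105.
At 25 °C, E = E° − (0.0592/n) log Q = 1.34 − (0.0592/2)(-0.979) = 1.340 + 0.029 = 1.369 V.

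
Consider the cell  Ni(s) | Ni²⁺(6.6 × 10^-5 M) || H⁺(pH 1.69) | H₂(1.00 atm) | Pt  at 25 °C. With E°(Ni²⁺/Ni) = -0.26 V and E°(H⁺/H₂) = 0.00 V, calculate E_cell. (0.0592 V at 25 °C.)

0.28 V

The hydrogen couple is the cathode, so E°_cell = 0.26 V; n = 2.
[H⁺] = 10^(−1.69) = 0.020 M, and Q = [Ni²⁺]·P(H₂) / [H⁺]^2 = 0.158.
E = E° − (0.0592/2) log Q = 0.26 − (0.0592/2)(-0.800) = 0.284 V.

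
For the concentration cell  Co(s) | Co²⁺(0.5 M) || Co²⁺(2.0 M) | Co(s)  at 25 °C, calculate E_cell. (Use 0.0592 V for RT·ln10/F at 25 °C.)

Both half-cells are Co²⁺/Co, so E°_cell = 0. The concentrated side is the cathode; the cell reaction moves Co²⁺ from high to low concentration with n = 2.
Q = [Co²⁺]_dilute/[Co²⁺]_conc = 0.5/2.0 = 0.250.
E = 0 − (0.0592/2) log Q = −(0.0592/2)(-0.602) = 0.0178 V.

0.018 V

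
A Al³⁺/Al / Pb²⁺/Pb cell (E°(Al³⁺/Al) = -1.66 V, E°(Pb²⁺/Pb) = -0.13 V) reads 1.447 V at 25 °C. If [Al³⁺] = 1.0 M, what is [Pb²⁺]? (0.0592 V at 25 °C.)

0.0016 M

From the Nernst equation, log Q = n(E° − E)/0.0592 = 6(1.53 − 1.447)/0.0592 = 8.412, so Q = 2.58 × 10^8.
With Q = [Al³⁺]^2/[Pb²⁺]^3 and the known concentrations, [Pb²⁺]^3 in the denominator gives [Pb²⁺] = 0.0016 M.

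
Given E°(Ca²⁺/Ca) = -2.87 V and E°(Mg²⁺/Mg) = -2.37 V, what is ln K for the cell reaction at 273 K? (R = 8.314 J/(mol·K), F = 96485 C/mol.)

ln K = 42.5

E°_cell = -2.37 − (-2.87) = 0.50 V, with n = 2 electrons transferred.
At equilibrium E = 0, so the Nernst equation gives ln K = nFE°/RT = (2)(96485)(0.50)/((8.314)(273)) = 42.51.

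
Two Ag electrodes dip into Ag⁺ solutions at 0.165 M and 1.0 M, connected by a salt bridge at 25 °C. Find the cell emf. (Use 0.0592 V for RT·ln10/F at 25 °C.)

Both half-cells are Ag⁺/Ag, so E°_cell = 0. The concentrated side is the cathode; the cell reaction moves Ag⁺ from high to low concentration with n = 1.
Q = [Ag⁺]_dilute/[Ag⁺]_conc = 0.165/1.0 = 0.165.
E = 0 − (0.0592/1) log Q = −(0.0592/1)(-0.783) = 0.0464 V.

0.046 V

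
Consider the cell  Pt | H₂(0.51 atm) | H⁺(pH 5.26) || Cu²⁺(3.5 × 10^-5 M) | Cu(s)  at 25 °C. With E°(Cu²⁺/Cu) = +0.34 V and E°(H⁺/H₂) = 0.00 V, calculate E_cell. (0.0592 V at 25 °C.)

0.51 V

The Cu²⁺/Cu couple is the cathode, so E°_cell = 0.34 V; n = 2.
[H⁺] = 10^(−5.26) = 5.5 × 10^-6 M, and Q = [H⁺]^2 / ([Cu²⁺]·P(H₂)) = 1.69 × 10^-6.
E = E° − (0.0592/2) log Q = 0.34 − (0.0592/2)(-5.772) = 0.511 V.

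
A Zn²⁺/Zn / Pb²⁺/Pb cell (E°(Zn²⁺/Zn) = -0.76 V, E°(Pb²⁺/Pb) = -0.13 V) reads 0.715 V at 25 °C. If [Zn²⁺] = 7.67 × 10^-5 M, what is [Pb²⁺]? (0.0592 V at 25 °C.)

From the Nernst equation, log Q = n(E° − E)/0.0592 = 2(0.63 − 0.715)/0.0592 = -2.872, so Q = 0.00134.
With Q = [Zn²⁺]/[Pb²⁺] and the known concentrations, [Pb²⁺] in the denominator gives [Pb²⁺] = 0.057 M.

0.057 M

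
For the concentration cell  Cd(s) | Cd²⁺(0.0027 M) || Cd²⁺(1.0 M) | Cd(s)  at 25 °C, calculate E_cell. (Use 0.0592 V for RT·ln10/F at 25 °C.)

Both half-cells are Cd²⁺/Cd, so E°_cell = 0. The concentrated side is the cathode; the cell reaction moves Cd²⁺ from high to low concentration with n = 2.
Q = [Cd²⁺]_dilute/[Cd²⁺]_conc = 0.0027/1.0 = 0.00270.
E = 0 − (0.0592/2) log Q = −(0.0592/2)(-2.569) = 0.0760 V.

0.076 V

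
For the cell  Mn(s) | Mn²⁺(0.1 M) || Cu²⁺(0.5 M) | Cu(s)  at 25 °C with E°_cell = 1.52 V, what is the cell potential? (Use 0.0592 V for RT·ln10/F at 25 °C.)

1.54 V

Balancing electrons gives n = 2; the reaction quotient is Q = [Mn²⁺]/[Cu²⁺] = 0.200.
At 25 °C, E = E° − (0.0592/n) log Q = 1.52 − (0.0592/2)(-0.699) = 1.520 + 0.021 = 1.541 V.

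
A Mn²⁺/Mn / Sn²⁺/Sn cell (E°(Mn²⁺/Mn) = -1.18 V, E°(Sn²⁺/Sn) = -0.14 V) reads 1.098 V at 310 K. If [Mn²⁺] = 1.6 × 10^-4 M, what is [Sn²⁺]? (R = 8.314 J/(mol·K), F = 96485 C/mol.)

From the Nernst equation, ln Q = nF(E° − E)/RT = 2×96485×(1.04 − 1.098)/(8.314×310) = -4.343, so Q = 0.0130.
With Q = [Mn²⁺]/[Sn²⁺] and the known concentrations, [Sn²⁺] in the denominator gives [Sn²⁺] = 0.012 M.

0.012 M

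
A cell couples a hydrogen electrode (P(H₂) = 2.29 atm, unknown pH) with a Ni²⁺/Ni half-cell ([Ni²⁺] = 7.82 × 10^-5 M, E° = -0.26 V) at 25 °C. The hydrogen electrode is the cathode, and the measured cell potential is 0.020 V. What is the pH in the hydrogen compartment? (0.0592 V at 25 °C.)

E°_cell = 0.26 V and n = 2.
log Q = n(E° − E)/0.0592 = 2×(0.26 − 0.020)/0.0592 = 8.108.
With Q = [Ni²⁺]·P(H₂) / [H⁺]^2, solving for [H⁺] gives log[H⁺] = -5.928, so pH = 5.93.

pH = 5.93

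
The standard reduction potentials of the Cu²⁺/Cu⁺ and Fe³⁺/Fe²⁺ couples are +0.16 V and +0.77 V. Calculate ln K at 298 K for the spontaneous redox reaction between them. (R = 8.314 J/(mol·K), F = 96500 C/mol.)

ln K = 23.8

E°_cell = +0.77 − (+0.16) = 0.61 V, with n = 1 electron transferred.
At equilibrium E = 0, so the Nernst equation gives ln K = nFE°/RT = (1)(96500)(0.61)/((8.314)(298)) = 23.76.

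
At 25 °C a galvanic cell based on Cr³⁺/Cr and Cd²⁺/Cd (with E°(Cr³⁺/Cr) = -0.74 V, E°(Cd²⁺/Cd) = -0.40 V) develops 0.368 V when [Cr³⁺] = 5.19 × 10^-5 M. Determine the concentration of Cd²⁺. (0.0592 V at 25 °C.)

0.012 M

From the Nernst equation, log Q = n(E° − E)/0.0592 = 6(0.34 − 0.368)/0.0592 = -2.838, so Q = 0.00145.
With Q = [Cr³⁺]^2/[Cd²⁺]^3 and the known concentrations, [Cd²⁺]^3 in the denominator gives [Cd²⁺] = 0.012 M.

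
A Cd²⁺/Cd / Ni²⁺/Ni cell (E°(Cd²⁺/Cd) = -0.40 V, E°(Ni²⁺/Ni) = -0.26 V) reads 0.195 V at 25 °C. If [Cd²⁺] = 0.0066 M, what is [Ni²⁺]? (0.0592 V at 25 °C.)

0.48 M

From the Nernst equation, log Q = n(E° − E)/0.0592 = 2(0.14 − 0.195)/0.0592 = -1.858, so Q = 0.0139.
With Q = [Cd²⁺]/[Ni²⁺] and the known concentrations, [Ni²⁺] in the denominator gives [Ni²⁺] = 0.48 M.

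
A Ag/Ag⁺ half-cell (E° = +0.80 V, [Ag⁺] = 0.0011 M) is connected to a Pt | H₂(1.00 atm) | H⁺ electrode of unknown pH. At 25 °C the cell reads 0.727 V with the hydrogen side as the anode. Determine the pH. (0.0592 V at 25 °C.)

E°_cell = 0.80 V and n = 2.
log Q = n(E° − E)/0.0592 = 2×(0.80 − 0.727)/0.0592 = 2.466.
With Q = [H⁺]^2 / ([Ag⁺]^2·P(H₂)), solving for [H⁺] gives log[H⁺] = -1.725, so pH = 1.73.

pH = 1.73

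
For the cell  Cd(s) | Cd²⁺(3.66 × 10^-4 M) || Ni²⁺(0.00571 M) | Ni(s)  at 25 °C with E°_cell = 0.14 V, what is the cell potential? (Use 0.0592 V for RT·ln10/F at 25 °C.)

0.175 V

Balancing electrons gives n = 2; the reaction quotient is Q = [Cd²⁺]/[Ni²⁺] = 0.0641.
At 25 °C, E = E° − (0.0592/n) log Q = 0.14 − (0.0592/2)(-1.193) = 0.140 + 0.035 = 0.175 V.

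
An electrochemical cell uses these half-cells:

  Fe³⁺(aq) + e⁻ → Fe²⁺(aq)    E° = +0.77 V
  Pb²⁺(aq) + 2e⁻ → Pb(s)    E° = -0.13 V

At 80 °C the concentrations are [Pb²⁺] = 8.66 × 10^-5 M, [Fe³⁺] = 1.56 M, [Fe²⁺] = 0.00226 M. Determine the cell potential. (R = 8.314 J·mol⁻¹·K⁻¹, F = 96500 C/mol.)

1.24 V

The Fe³⁺/Fe²⁺ couple has the higher reduction potential and acts as the cathode, so E°_cell = +0.77 − (-0.13) = 0.90 V.
Balancing electrons gives n = 2; the reaction quotient is Q = [Pb²⁺]·[Fe²⁺]^2/[Fe³⁺]^2 = 1.82 × 10^-10.
E = E° − (RT/nF) ln Q = 0.90 − (8.314×353)/(2×96500) × (-22.428) = 0.900 + 0.341 = 1.241 V.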